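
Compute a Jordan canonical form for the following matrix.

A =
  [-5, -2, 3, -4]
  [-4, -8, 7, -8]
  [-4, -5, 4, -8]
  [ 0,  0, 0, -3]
J_3(-3) ⊕ J_1(-3)

The characteristic polynomial is
  det(x·I − A) = x^4 + 12*x^3 + 54*x^2 + 108*x + 81 = (x + 3)^4

Eigenvalues and multiplicities (the geometric multiplicity of λ is n − rank(A − λI), which equals the number of Jordan blocks for λ):
  λ = -3: algebraic multiplicity = 4, geometric multiplicity = 2

Determining the block sizes for each eigenvalue:
  λ = -3: with am = 4 and gm = 2, the partition is not yet determined (e.g. several partitions of 4 into 2 parts exist). Let N = A − (-3)·I. Computing rank(N^1) = 2, rank(N^2) = 1, rank(N^3) = 0; the number of blocks of size ≥ j is rank(N^{j−1}) − rank(N^j), giving [2, 1, 1]. So we have 1 block(s) of size 3, 1 block(s) of size 1 → block sizes [3, 1]

Assembling the blocks gives a Jordan form
J =
  [-3,  1,  0,  0]
  [ 0, -3,  1,  0]
  [ 0,  0, -3,  0]
  [ 0,  0,  0, -3]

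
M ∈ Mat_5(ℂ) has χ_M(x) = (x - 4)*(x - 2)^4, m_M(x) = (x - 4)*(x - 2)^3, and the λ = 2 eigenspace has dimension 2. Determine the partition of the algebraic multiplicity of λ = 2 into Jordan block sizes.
Block sizes for λ = 2: [3, 1]

Step 1 — from the characteristic polynomial, algebraic multiplicity of λ = 2 is 4. From dim ker(M − (2)·I) = 2, there are exactly 2 Jordan blocks for λ = 2.
Step 2 — from the minimal polynomial, the factor (x − 2)^3 tells us the largest block for λ = 2 has size 3.
Step 3 — with total size 4, 2 blocks, and largest block 3, the block sizes (in nonincreasing order) are [3, 1].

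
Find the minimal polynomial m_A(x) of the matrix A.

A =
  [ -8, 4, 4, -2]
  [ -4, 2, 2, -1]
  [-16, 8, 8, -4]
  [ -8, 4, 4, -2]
x^2

The characteristic polynomial is χ_A(x) = x^4, so the eigenvalues are known. The minimal polynomial is
  m_A(x) = Π_λ (x − λ)^{k_λ}
where k_λ is the size of the *largest* Jordan block for λ (equivalently, the smallest k with (A − λI)^k v = 0 for every generalised eigenvector v of λ).

  λ = 0: largest Jordan block has size 2, contributing (x − 0)^2

So m_A(x) = x^2 = x^2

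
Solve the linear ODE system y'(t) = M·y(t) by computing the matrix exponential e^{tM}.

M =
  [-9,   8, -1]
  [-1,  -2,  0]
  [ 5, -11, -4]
e^{tM} =
  [3*t^2*exp(-5*t)/2 - 4*t*exp(-5*t) + exp(-5*t), 3*t^2*exp(-5*t)/2 + 8*t*exp(-5*t), 3*t^2*exp(-5*t)/2 - t*exp(-5*t)]
  [t^2*exp(-5*t)/2 - t*exp(-5*t), t^2*exp(-5*t)/2 + 3*t*exp(-5*t) + exp(-5*t), t^2*exp(-5*t)/2]
  [-2*t^2*exp(-5*t) + 5*t*exp(-5*t), -2*t^2*exp(-5*t) - 11*t*exp(-5*t), -2*t^2*exp(-5*t) + t*exp(-5*t) + exp(-5*t)]

Strategy: write M = P · J · P⁻¹ where J is a Jordan canonical form, so e^{tM} = P · e^{tJ} · P⁻¹, and e^{tJ} can be computed block-by-block.

M has Jordan form
J =
  [-5,  1,  0]
  [ 0, -5,  1]
  [ 0,  0, -5]
(up to reordering of blocks).

Per-block formulas:
  For a 3×3 Jordan block J_3(-5): exp(t · J_3(-5)) = e^(-5t)·(I + t·N + (t^2/2)·N^2), where N is the 3×3 nilpotent shift.

After assembling e^{tJ} and conjugating by P, we get:

e^{tM} =
  [3*t^2*exp(-5*t)/2 - 4*t*exp(-5*t) + exp(-5*t), 3*t^2*exp(-5*t)/2 + 8*t*exp(-5*t), 3*t^2*exp(-5*t)/2 - t*exp(-5*t)]
  [t^2*exp(-5*t)/2 - t*exp(-5*t), t^2*exp(-5*t)/2 + 3*t*exp(-5*t) + exp(-5*t), t^2*exp(-5*t)/2]
  [-2*t^2*exp(-5*t) + 5*t*exp(-5*t), -2*t^2*exp(-5*t) - 11*t*exp(-5*t), -2*t^2*exp(-5*t) + t*exp(-5*t) + exp(-5*t)]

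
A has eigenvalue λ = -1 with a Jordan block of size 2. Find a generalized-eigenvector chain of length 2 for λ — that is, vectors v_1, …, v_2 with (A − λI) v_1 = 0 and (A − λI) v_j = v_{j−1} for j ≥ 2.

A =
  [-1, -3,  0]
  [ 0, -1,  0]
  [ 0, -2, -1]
A Jordan chain for λ = -1 of length 2:
v_1 = (-3, 0, -2)ᵀ
v_2 = (0, 1, 0)ᵀ

Let N = A − (-1)·I. We want v_2 with N^2 v_2 = 0 but N^1 v_2 ≠ 0; then v_{j-1} := N · v_j for j = 2, …, 2.

Pick v_2 = (0, 1, 0)ᵀ.
Then v_1 = N · v_2 = (-3, 0, -2)ᵀ.

Sanity check: (A − (-1)·I) v_1 = (0, 0, 0)ᵀ = 0. ✓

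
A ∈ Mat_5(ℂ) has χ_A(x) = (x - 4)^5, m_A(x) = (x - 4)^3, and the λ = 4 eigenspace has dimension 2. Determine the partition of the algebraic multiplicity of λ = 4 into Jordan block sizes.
Block sizes for λ = 4: [3, 2]

Step 1 — from the characteristic polynomial, algebraic multiplicity of λ = 4 is 5. From dim ker(A − (4)·I) = 2, there are exactly 2 Jordan blocks for λ = 4.
Step 2 — from the minimal polynomial, the factor (x − 4)^3 tells us the largest block for λ = 4 has size 3.
Step 3 — with total size 5, 2 blocks, and largest block 3, the block sizes (in nonincreasing order) are [3, 2].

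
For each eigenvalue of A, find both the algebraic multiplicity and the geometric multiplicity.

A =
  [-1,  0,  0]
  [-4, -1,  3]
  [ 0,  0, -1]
λ = -1: alg = 3, geom = 2

Step 1 — factor the characteristic polynomial to read off the algebraic multiplicities:
  χ_A(x) = (x + 1)^3

Step 2 — compute geometric multiplicities via the rank-nullity identity g(λ) = n − rank(A − λI):
  rank(A − (-1)·I) = 1, so dim ker(A − (-1)·I) = n − 1 = 2

Summary:
  λ = -1: algebraic multiplicity = 3, geometric multiplicity = 2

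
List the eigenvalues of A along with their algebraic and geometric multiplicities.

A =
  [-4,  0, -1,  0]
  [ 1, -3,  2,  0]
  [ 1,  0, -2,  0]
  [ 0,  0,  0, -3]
λ = -3: alg = 4, geom = 2

Step 1 — factor the characteristic polynomial to read off the algebraic multiplicities:
  χ_A(x) = (x + 3)^4

Step 2 — compute geometric multiplicities via the rank-nullity identity g(λ) = n − rank(A − λI):
  rank(A − (-3)·I) = 2, so dim ker(A − (-3)·I) = n − 2 = 2

Summary:
  λ = -3: algebraic multiplicity = 4, geometric multiplicity = 2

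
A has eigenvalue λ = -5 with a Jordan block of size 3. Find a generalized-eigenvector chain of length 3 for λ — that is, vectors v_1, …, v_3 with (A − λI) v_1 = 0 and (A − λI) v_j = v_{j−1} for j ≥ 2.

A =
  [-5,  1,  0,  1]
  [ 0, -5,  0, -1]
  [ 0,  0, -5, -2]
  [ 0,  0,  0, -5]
A Jordan chain for λ = -5 of length 3:
v_1 = (-1, 0, 0, 0)ᵀ
v_2 = (1, -1, -2, 0)ᵀ
v_3 = (0, 0, 0, 1)ᵀ

Let N = A − (-5)·I. We want v_3 with N^3 v_3 = 0 but N^2 v_3 ≠ 0; then v_{j-1} := N · v_j for j = 3, …, 2.

Pick v_3 = (0, 0, 0, 1)ᵀ.
Then v_2 = N · v_3 = (1, -1, -2, 0)ᵀ.
Then v_1 = N · v_2 = (-1, 0, 0, 0)ᵀ.

Sanity check: (A − (-5)·I) v_1 = (0, 0, 0, 0)ᵀ = 0. ✓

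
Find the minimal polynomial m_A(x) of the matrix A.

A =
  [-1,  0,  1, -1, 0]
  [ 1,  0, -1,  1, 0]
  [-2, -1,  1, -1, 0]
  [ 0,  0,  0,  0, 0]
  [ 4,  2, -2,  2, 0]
x^3

The characteristic polynomial is χ_A(x) = x^5, so the eigenvalues are known. The minimal polynomial is
  m_A(x) = Π_λ (x − λ)^{k_λ}
where k_λ is the size of the *largest* Jordan block for λ (equivalently, the smallest k with (A − λI)^k v = 0 for every generalised eigenvector v of λ).

  λ = 0: largest Jordan block has size 3, contributing (x − 0)^3

So m_A(x) = x^3 = x^3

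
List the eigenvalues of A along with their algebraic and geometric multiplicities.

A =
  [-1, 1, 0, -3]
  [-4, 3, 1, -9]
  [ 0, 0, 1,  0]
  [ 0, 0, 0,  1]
λ = 1: alg = 4, geom = 2

Step 1 — factor the characteristic polynomial to read off the algebraic multiplicities:
  χ_A(x) = (x - 1)^4

Step 2 — compute geometric multiplicities via the rank-nullity identity g(λ) = n − rank(A − λI):
  rank(A − (1)·I) = 2, so dim ker(A − (1)·I) = n − 2 = 2

Summary:
  λ = 1: algebraic multiplicity = 4, geometric multiplicity = 2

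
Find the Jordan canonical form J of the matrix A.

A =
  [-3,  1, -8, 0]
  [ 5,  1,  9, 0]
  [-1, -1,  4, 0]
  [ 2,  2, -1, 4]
J_1(-4) ⊕ J_2(3) ⊕ J_1(4)

The characteristic polynomial is
  det(x·I − A) = x^4 - 6*x^3 - 7*x^2 + 96*x - 144 = (x - 4)*(x - 3)^2*(x + 4)

Eigenvalues and multiplicities (the geometric multiplicity of λ is n − rank(A − λI), which equals the number of Jordan blocks for λ):
  λ = -4: algebraic multiplicity = 1, geometric multiplicity = 1
  λ = 3: algebraic multiplicity = 2, geometric multiplicity = 1
  λ = 4: algebraic multiplicity = 1, geometric multiplicity = 1

Determining the block sizes for each eigenvalue:
  λ = -4: one block (gm = 1), so the single block has size am = 1 → block sizes [1]
  λ = 3: one block (gm = 1), so the single block has size am = 2 → block sizes [2]
  λ = 4: one block (gm = 1), so the single block has size am = 1 → block sizes [1]

Assembling the blocks gives a Jordan form
J =
  [-4, 0, 0, 0]
  [ 0, 3, 1, 0]
  [ 0, 0, 3, 0]
  [ 0, 0, 0, 4]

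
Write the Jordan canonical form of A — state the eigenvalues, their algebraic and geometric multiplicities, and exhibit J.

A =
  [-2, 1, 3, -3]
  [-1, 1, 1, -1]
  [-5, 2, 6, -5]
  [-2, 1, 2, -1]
J_3(1) ⊕ J_1(1)

The characteristic polynomial is
  det(x·I − A) = x^4 - 4*x^3 + 6*x^2 - 4*x + 1 = (x - 1)^4

Eigenvalues and multiplicities (the geometric multiplicity of λ is n − rank(A − λI), which equals the number of Jordan blocks for λ):
  λ = 1: algebraic multiplicity = 4, geometric multiplicity = 2

Determining the block sizes for each eigenvalue:
  λ = 1: with am = 4 and gm = 2, the partition is not yet determined (e.g. several partitions of 4 into 2 parts exist). Let N = A − (1)·I. Computing rank(N^1) = 2, rank(N^2) = 1, rank(N^3) = 0; the number of blocks of size ≥ j is rank(N^{j−1}) − rank(N^j), giving [2, 1, 1]. So we have 1 block(s) of size 3, 1 block(s) of size 1 → block sizes [3, 1]

Assembling the blocks gives a Jordan form
J =
  [1, 1, 0, 0]
  [0, 1, 1, 0]
  [0, 0, 1, 0]
  [0, 0, 0, 1]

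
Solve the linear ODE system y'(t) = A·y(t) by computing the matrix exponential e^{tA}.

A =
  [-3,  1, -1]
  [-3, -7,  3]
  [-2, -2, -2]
e^{tA} =
  [t*exp(-4*t) + exp(-4*t), t*exp(-4*t), -t*exp(-4*t)]
  [-3*t*exp(-4*t), -3*t*exp(-4*t) + exp(-4*t), 3*t*exp(-4*t)]
  [-2*t*exp(-4*t), -2*t*exp(-4*t), 2*t*exp(-4*t) + exp(-4*t)]

Strategy: write A = P · J · P⁻¹ where J is a Jordan canonical form, so e^{tA} = P · e^{tJ} · P⁻¹, and e^{tJ} can be computed block-by-block.

A has Jordan form
J =
  [-4,  1,  0]
  [ 0, -4,  0]
  [ 0,  0, -4]
(up to reordering of blocks).

Per-block formulas:
  For a 2×2 Jordan block J_2(-4): exp(t · J_2(-4)) = e^(-4t)·(I + t·N), where N is the 2×2 nilpotent shift.
  For a 1×1 block at λ = -4: exp(t · [-4]) = [e^(-4t)].

After assembling e^{tJ} and conjugating by P, we get:

e^{tA} =
  [t*exp(-4*t) + exp(-4*t), t*exp(-4*t), -t*exp(-4*t)]
  [-3*t*exp(-4*t), -3*t*exp(-4*t) + exp(-4*t), 3*t*exp(-4*t)]
  [-2*t*exp(-4*t), -2*t*exp(-4*t), 2*t*exp(-4*t) + exp(-4*t)]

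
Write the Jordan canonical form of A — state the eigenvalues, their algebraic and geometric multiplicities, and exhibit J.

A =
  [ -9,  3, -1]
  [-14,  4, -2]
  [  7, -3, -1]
J_2(-2) ⊕ J_1(-2)

The characteristic polynomial is
  det(x·I − A) = x^3 + 6*x^2 + 12*x + 8 = (x + 2)^3

Eigenvalues and multiplicities (the geometric multiplicity of λ is n − rank(A − λI), which equals the number of Jordan blocks for λ):
  λ = -2: algebraic multiplicity = 3, geometric multiplicity = 2

Determining the block sizes for each eigenvalue:
  λ = -2: 2 blocks summing to 3 forces exactly one block of size 2 and the rest size 1 → block sizes [2, 1]

Assembling the blocks gives a Jordan form
J =
  [-2,  1,  0]
  [ 0, -2,  0]
  [ 0,  0, -2]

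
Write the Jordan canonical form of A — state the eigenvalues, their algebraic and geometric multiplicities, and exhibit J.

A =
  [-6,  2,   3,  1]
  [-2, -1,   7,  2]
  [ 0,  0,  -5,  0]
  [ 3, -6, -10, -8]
J_3(-5) ⊕ J_1(-5)

The characteristic polynomial is
  det(x·I − A) = x^4 + 20*x^3 + 150*x^2 + 500*x + 625 = (x + 5)^4

Eigenvalues and multiplicities (the geometric multiplicity of λ is n − rank(A − λI), which equals the number of Jordan blocks for λ):
  λ = -5: algebraic multiplicity = 4, geometric multiplicity = 2

Determining the block sizes for each eigenvalue:
  λ = -5: with am = 4 and gm = 2, the partition is not yet determined (e.g. several partitions of 4 into 2 parts exist). Let N = A − (-5)·I. Computing rank(N^1) = 2, rank(N^2) = 1, rank(N^3) = 0; the number of blocks of size ≥ j is rank(N^{j−1}) − rank(N^j), giving [2, 1, 1]. So we have 1 block(s) of size 3, 1 block(s) of size 1 → block sizes [3, 1]

Assembling the blocks gives a Jordan form
J =
  [-5,  1,  0,  0]
  [ 0, -5,  1,  0]
  [ 0,  0, -5,  0]
  [ 0,  0,  0, -5]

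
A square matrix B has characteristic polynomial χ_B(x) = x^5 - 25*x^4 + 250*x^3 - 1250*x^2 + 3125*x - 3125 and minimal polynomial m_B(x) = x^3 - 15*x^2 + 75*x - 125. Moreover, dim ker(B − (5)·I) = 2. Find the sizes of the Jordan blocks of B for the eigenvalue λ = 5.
Block sizes for λ = 5: [3, 2]

Step 1 — from the characteristic polynomial, algebraic multiplicity of λ = 5 is 5. From dim ker(B − (5)·I) = 2, there are exactly 2 Jordan blocks for λ = 5.
Step 2 — from the minimal polynomial, the factor (x − 5)^3 tells us the largest block for λ = 5 has size 3.
Step 3 — with total size 5, 2 blocks, and largest block 3, the block sizes (in nonincreasing order) are [3, 2].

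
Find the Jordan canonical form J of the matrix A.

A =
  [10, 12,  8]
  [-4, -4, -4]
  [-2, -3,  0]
J_2(2) ⊕ J_1(2)

The characteristic polynomial is
  det(x·I − A) = x^3 - 6*x^2 + 12*x - 8 = (x - 2)^3

Eigenvalues and multiplicities (the geometric multiplicity of λ is n − rank(A − λI), which equals the number of Jordan blocks for λ):
  λ = 2: algebraic multiplicity = 3, geometric multiplicity = 2

Determining the block sizes for each eigenvalue:
  λ = 2: 2 blocks summing to 3 forces exactly one block of size 2 and the rest size 1 → block sizes [2, 1]

Assembling the blocks gives a Jordan form
J =
  [2, 1, 0]
  [0, 2, 0]
  [0, 0, 2]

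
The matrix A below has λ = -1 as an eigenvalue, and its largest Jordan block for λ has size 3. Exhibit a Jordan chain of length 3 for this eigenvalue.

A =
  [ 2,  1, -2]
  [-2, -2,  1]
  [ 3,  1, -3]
A Jordan chain for λ = -1 of length 3:
v_1 = (1, -1, 1)ᵀ
v_2 = (3, -2, 3)ᵀ
v_3 = (1, 0, 0)ᵀ

Let N = A − (-1)·I. We want v_3 with N^3 v_3 = 0 but N^2 v_3 ≠ 0; then v_{j-1} := N · v_j for j = 3, …, 2.

Pick v_3 = (1, 0, 0)ᵀ.
Then v_2 = N · v_3 = (3, -2, 3)ᵀ.
Then v_1 = N · v_2 = (1, -1, 1)ᵀ.

Sanity check: (A − (-1)·I) v_1 = (0, 0, 0)ᵀ = 0. ✓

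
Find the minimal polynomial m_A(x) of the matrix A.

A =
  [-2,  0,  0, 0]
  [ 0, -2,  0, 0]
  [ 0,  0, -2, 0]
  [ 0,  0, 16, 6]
x^2 - 4*x - 12

The characteristic polynomial is χ_A(x) = (x - 6)*(x + 2)^3, so the eigenvalues are known. The minimal polynomial is
  m_A(x) = Π_λ (x − λ)^{k_λ}
where k_λ is the size of the *largest* Jordan block for λ (equivalently, the smallest k with (A − λI)^k v = 0 for every generalised eigenvector v of λ).

  λ = -2: largest Jordan block has size 1, contributing (x + 2)
  λ = 6: largest Jordan block has size 1, contributing (x − 6)

So m_A(x) = (x - 6)*(x + 2) = x^2 - 4*x - 12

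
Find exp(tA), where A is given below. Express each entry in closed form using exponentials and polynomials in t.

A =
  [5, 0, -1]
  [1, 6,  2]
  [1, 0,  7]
e^{tA} =
  [-t*exp(6*t) + exp(6*t), 0, -t*exp(6*t)]
  [t^2*exp(6*t)/2 + t*exp(6*t), exp(6*t), t^2*exp(6*t)/2 + 2*t*exp(6*t)]
  [t*exp(6*t), 0, t*exp(6*t) + exp(6*t)]

Strategy: write A = P · J · P⁻¹ where J is a Jordan canonical form, so e^{tA} = P · e^{tJ} · P⁻¹, and e^{tJ} can be computed block-by-block.

A has Jordan form
J =
  [6, 1, 0]
  [0, 6, 1]
  [0, 0, 6]
(up to reordering of blocks).

Per-block formulas:
  For a 3×3 Jordan block J_3(6): exp(t · J_3(6)) = e^(6t)·(I + t·N + (t^2/2)·N^2), where N is the 3×3 nilpotent shift.

After assembling e^{tJ} and conjugating by P, we get:

e^{tA} =
  [-t*exp(6*t) + exp(6*t), 0, -t*exp(6*t)]
  [t^2*exp(6*t)/2 + t*exp(6*t), exp(6*t), t^2*exp(6*t)/2 + 2*t*exp(6*t)]
  [t*exp(6*t), 0, t*exp(6*t) + exp(6*t)]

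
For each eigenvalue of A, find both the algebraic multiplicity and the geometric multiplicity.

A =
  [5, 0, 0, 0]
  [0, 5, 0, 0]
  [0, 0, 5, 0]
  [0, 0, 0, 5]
λ = 5: alg = 4, geom = 4

Step 1 — factor the characteristic polynomial to read off the algebraic multiplicities:
  χ_A(x) = (x - 5)^4

Step 2 — compute geometric multiplicities via the rank-nullity identity g(λ) = n − rank(A − λI):
  rank(A − (5)·I) = 0, so dim ker(A − (5)·I) = n − 0 = 4

Summary:
  λ = 5: algebraic multiplicity = 4, geometric multiplicity = 4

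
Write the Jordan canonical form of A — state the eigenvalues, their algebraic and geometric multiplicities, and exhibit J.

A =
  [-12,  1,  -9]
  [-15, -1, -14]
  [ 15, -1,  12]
J_2(-2) ⊕ J_1(3)

The characteristic polynomial is
  det(x·I − A) = x^3 + x^2 - 8*x - 12 = (x - 3)*(x + 2)^2

Eigenvalues and multiplicities (the geometric multiplicity of λ is n − rank(A − λI), which equals the number of Jordan blocks for λ):
  λ = -2: algebraic multiplicity = 2, geometric multiplicity = 1
  λ = 3: algebraic multiplicity = 1, geometric multiplicity = 1

Determining the block sizes for each eigenvalue:
  λ = -2: one block (gm = 1), so the single block has size am = 2 → block sizes [2]
  λ = 3: one block (gm = 1), so the single block has size am = 1 → block sizes [1]

Assembling the blocks gives a Jordan form
J =
  [-2,  1, 0]
  [ 0, -2, 0]
  [ 0,  0, 3]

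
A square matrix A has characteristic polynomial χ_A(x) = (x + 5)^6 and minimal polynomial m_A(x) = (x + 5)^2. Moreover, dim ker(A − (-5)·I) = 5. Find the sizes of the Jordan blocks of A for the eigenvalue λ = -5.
Block sizes for λ = -5: [2, 1, 1, 1, 1]

Step 1 — from the characteristic polynomial, algebraic multiplicity of λ = -5 is 6. From dim ker(A − (-5)·I) = 5, there are exactly 5 Jordan blocks for λ = -5.
Step 2 — from the minimal polynomial, the factor (x + 5)^2 tells us the largest block for λ = -5 has size 2.
Step 3 — with total size 6, 5 blocks, and largest block 2, the block sizes (in nonincreasing order) are [2, 1, 1, 1, 1].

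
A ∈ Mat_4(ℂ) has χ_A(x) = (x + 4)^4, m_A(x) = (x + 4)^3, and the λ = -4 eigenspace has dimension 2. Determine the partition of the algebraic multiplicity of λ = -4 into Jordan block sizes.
Block sizes for λ = -4: [3, 1]

Step 1 — from the characteristic polynomial, algebraic multiplicity of λ = -4 is 4. From dim ker(A − (-4)·I) = 2, there are exactly 2 Jordan blocks for λ = -4.
Step 2 — from the minimal polynomial, the factor (x + 4)^3 tells us the largest block for λ = -4 has size 3.
Step 3 — with total size 4, 2 blocks, and largest block 3, the block sizes (in nonincreasing order) are [3, 1].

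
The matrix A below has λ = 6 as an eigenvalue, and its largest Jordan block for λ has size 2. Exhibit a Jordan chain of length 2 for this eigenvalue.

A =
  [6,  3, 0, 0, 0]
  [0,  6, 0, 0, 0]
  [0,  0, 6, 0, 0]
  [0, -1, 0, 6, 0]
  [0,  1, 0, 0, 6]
A Jordan chain for λ = 6 of length 2:
v_1 = (3, 0, 0, -1, 1)ᵀ
v_2 = (0, 1, 0, 0, 0)ᵀ

Let N = A − (6)·I. We want v_2 with N^2 v_2 = 0 but N^1 v_2 ≠ 0; then v_{j-1} := N · v_j for j = 2, …, 2.

Pick v_2 = (0, 1, 0, 0, 0)ᵀ.
Then v_1 = N · v_2 = (3, 0, 0, -1, 1)ᵀ.

Sanity check: (A − (6)·I) v_1 = (0, 0, 0, 0, 0)ᵀ = 0. ✓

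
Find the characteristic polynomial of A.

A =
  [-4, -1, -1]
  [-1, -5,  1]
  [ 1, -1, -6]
x^3 + 15*x^2 + 75*x + 125

Expanding det(x·I − A) (e.g. by cofactor expansion or by noting that A is similar to its Jordan form J, which has the same characteristic polynomial as A) gives
  χ_A(x) = x^3 + 15*x^2 + 75*x + 125
which factors as (x + 5)^3. The eigenvalues (with algebraic multiplicities) are λ = -5 with multiplicity 3.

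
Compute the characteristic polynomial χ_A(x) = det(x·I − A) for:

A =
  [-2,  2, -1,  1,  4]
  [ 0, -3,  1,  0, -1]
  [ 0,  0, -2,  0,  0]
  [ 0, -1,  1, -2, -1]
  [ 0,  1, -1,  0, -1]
x^5 + 10*x^4 + 40*x^3 + 80*x^2 + 80*x + 32

Expanding det(x·I − A) (e.g. by cofactor expansion or by noting that A is similar to its Jordan form J, which has the same characteristic polynomial as A) gives
  χ_A(x) = x^5 + 10*x^4 + 40*x^3 + 80*x^2 + 80*x + 32
which factors as (x + 2)^5. The eigenvalues (with algebraic multiplicities) are λ = -2 with multiplicity 5.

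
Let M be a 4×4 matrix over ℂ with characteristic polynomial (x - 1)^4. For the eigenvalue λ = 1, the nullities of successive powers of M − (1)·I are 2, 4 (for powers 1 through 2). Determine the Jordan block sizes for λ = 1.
Block sizes for λ = 1: [2, 2]

From the dimensions of kernels of powers, the number of Jordan blocks of size at least j is d_j − d_{j−1} where d_j = dim ker(N^j) (with d_0 = 0). Computing the differences gives [2, 2].
The number of blocks of size exactly k is (#blocks of size ≥ k) − (#blocks of size ≥ k + 1), so the partition is: 2 block(s) of size 2.
In nonincreasing order the block sizes are [2, 2].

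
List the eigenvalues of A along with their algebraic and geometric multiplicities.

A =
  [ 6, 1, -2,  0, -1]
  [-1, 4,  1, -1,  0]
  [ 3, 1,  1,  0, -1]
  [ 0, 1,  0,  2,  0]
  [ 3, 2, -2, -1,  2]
λ = 3: alg = 5, geom = 2

Step 1 — factor the characteristic polynomial to read off the algebraic multiplicities:
  χ_A(x) = (x - 3)^5

Step 2 — compute geometric multiplicities via the rank-nullity identity g(λ) = n − rank(A − λI):
  rank(A − (3)·I) = 3, so dim ker(A − (3)·I) = n − 3 = 2

Summary:
  λ = 3: algebraic multiplicity = 5, geometric multiplicity = 2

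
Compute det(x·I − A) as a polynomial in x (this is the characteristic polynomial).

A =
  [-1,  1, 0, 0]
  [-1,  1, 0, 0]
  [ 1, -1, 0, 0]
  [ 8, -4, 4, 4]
x^4 - 4*x^3

Expanding det(x·I − A) (e.g. by cofactor expansion or by noting that A is similar to its Jordan form J, which has the same characteristic polynomial as A) gives
  χ_A(x) = x^4 - 4*x^3
which factors as x^3*(x - 4). The eigenvalues (with algebraic multiplicities) are λ = 0 with multiplicity 3, λ = 4 with multiplicity 1.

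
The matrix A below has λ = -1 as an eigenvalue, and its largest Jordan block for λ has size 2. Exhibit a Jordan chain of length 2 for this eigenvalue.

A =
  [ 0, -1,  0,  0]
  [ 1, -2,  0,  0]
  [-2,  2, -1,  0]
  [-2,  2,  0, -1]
A Jordan chain for λ = -1 of length 2:
v_1 = (1, 1, -2, -2)ᵀ
v_2 = (1, 0, 0, 0)ᵀ

Let N = A − (-1)·I. We want v_2 with N^2 v_2 = 0 but N^1 v_2 ≠ 0; then v_{j-1} := N · v_j for j = 2, …, 2.

Pick v_2 = (1, 0, 0, 0)ᵀ.
Then v_1 = N · v_2 = (1, 1, -2, -2)ᵀ.

Sanity check: (A − (-1)·I) v_1 = (0, 0, 0, 0)ᵀ = 0. ✓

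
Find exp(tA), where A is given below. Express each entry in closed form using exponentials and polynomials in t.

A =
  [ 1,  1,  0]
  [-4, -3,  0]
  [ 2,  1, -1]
e^{tA} =
  [2*t*exp(-t) + exp(-t), t*exp(-t), 0]
  [-4*t*exp(-t), -2*t*exp(-t) + exp(-t), 0]
  [2*t*exp(-t), t*exp(-t), exp(-t)]

Strategy: write A = P · J · P⁻¹ where J is a Jordan canonical form, so e^{tA} = P · e^{tJ} · P⁻¹, and e^{tJ} can be computed block-by-block.

A has Jordan form
J =
  [-1,  1,  0]
  [ 0, -1,  0]
  [ 0,  0, -1]
(up to reordering of blocks).

Per-block formulas:
  For a 2×2 Jordan block J_2(-1): exp(t · J_2(-1)) = e^(-1t)·(I + t·N), where N is the 2×2 nilpotent shift.
  For a 1×1 block at λ = -1: exp(t · [-1]) = [e^(-1t)].

After assembling e^{tJ} and conjugating by P, we get:

e^{tA} =
  [2*t*exp(-t) + exp(-t), t*exp(-t), 0]
  [-4*t*exp(-t), -2*t*exp(-t) + exp(-t), 0]
  [2*t*exp(-t), t*exp(-t), exp(-t)]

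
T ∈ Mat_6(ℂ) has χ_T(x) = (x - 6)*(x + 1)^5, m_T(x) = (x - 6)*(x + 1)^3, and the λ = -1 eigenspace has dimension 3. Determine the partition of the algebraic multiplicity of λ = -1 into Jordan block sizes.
Block sizes for λ = -1: [3, 1, 1]

Step 1 — from the characteristic polynomial, algebraic multiplicity of λ = -1 is 5. From dim ker(T − (-1)·I) = 3, there are exactly 3 Jordan blocks for λ = -1.
Step 2 — from the minimal polynomial, the factor (x + 1)^3 tells us the largest block for λ = -1 has size 3.
Step 3 — with total size 5, 3 blocks, and largest block 3, the block sizes (in nonincreasing order) are [3, 1, 1].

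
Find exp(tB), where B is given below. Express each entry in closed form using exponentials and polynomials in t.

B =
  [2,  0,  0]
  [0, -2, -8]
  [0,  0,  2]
e^{tB} =
  [exp(2*t), 0, 0]
  [0, exp(-2*t), -2*exp(2*t) + 2*exp(-2*t)]
  [0, 0, exp(2*t)]

Strategy: write B = P · J · P⁻¹ where J is a Jordan canonical form, so e^{tB} = P · e^{tJ} · P⁻¹, and e^{tJ} can be computed block-by-block.

B has Jordan form
J =
  [-2, 0, 0]
  [ 0, 2, 0]
  [ 0, 0, 2]
(up to reordering of blocks).

Per-block formulas:
  For a 1×1 block at λ = 2: exp(t · [2]) = [e^(2t)].
  For a 1×1 block at λ = -2: exp(t · [-2]) = [e^(-2t)].

After assembling e^{tJ} and conjugating by P, we get:

e^{tB} =
  [exp(2*t), 0, 0]
  [0, exp(-2*t), -2*exp(2*t) + 2*exp(-2*t)]
  [0, 0, exp(2*t)]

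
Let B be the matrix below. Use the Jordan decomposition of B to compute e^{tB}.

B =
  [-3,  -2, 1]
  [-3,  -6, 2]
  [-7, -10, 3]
e^{tB} =
  [-t*exp(-2*t) + exp(-2*t), -2*t*exp(-2*t), t*exp(-2*t)]
  [t^2*exp(-2*t)/2 - 3*t*exp(-2*t), t^2*exp(-2*t) - 4*t*exp(-2*t) + exp(-2*t), -t^2*exp(-2*t)/2 + 2*t*exp(-2*t)]
  [t^2*exp(-2*t) - 7*t*exp(-2*t), 2*t^2*exp(-2*t) - 10*t*exp(-2*t), -t^2*exp(-2*t) + 5*t*exp(-2*t) + exp(-2*t)]

Strategy: write B = P · J · P⁻¹ where J is a Jordan canonical form, so e^{tB} = P · e^{tJ} · P⁻¹, and e^{tJ} can be computed block-by-block.

B has Jordan form
J =
  [-2,  1,  0]
  [ 0, -2,  1]
  [ 0,  0, -2]
(up to reordering of blocks).

Per-block formulas:
  For a 3×3 Jordan block J_3(-2): exp(t · J_3(-2)) = e^(-2t)·(I + t·N + (t^2/2)·N^2), where N is the 3×3 nilpotent shift.

After assembling e^{tJ} and conjugating by P, we get:

e^{tB} =
  [-t*exp(-2*t) + exp(-2*t), -2*t*exp(-2*t), t*exp(-2*t)]
  [t^2*exp(-2*t)/2 - 3*t*exp(-2*t), t^2*exp(-2*t) - 4*t*exp(-2*t) + exp(-2*t), -t^2*exp(-2*t)/2 + 2*t*exp(-2*t)]
  [t^2*exp(-2*t) - 7*t*exp(-2*t), 2*t^2*exp(-2*t) - 10*t*exp(-2*t), -t^2*exp(-2*t) + 5*t*exp(-2*t) + exp(-2*t)]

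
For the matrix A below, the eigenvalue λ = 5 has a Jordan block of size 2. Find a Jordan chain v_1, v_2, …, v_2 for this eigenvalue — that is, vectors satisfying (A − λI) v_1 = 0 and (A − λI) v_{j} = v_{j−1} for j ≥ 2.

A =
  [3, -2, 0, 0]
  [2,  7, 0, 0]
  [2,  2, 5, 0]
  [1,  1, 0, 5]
A Jordan chain for λ = 5 of length 2:
v_1 = (-2, 2, 2, 1)ᵀ
v_2 = (1, 0, 0, 0)ᵀ

Let N = A − (5)·I. We want v_2 with N^2 v_2 = 0 but N^1 v_2 ≠ 0; then v_{j-1} := N · v_j for j = 2, …, 2.

Pick v_2 = (1, 0, 0, 0)ᵀ.
Then v_1 = N · v_2 = (-2, 2, 2, 1)ᵀ.

Sanity check: (A − (5)·I) v_1 = (0, 0, 0, 0)ᵀ = 0. ✓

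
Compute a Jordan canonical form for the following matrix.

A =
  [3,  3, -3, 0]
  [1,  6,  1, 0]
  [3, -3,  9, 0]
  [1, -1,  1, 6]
J_3(6) ⊕ J_1(6)

The characteristic polynomial is
  det(x·I − A) = x^4 - 24*x^3 + 216*x^2 - 864*x + 1296 = (x - 6)^4

Eigenvalues and multiplicities (the geometric multiplicity of λ is n − rank(A − λI), which equals the number of Jordan blocks for λ):
  λ = 6: algebraic multiplicity = 4, geometric multiplicity = 2

Determining the block sizes for each eigenvalue:
  λ = 6: with am = 4 and gm = 2, the partition is not yet determined (e.g. several partitions of 4 into 2 parts exist). Let N = A − (6)·I. Computing rank(N^1) = 2, rank(N^2) = 1, rank(N^3) = 0; the number of blocks of size ≥ j is rank(N^{j−1}) − rank(N^j), giving [2, 1, 1]. So we have 1 block(s) of size 3, 1 block(s) of size 1 → block sizes [3, 1]

Assembling the blocks gives a Jordan form
J =
  [6, 1, 0, 0]
  [0, 6, 1, 0]
  [0, 0, 6, 0]
  [0, 0, 0, 6]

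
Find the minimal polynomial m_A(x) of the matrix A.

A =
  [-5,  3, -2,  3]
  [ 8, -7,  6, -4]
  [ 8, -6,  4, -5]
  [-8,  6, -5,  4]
x^3 + 3*x^2 + 3*x + 1

The characteristic polynomial is χ_A(x) = (x + 1)^4, so the eigenvalues are known. The minimal polynomial is
  m_A(x) = Π_λ (x − λ)^{k_λ}
where k_λ is the size of the *largest* Jordan block for λ (equivalently, the smallest k with (A − λI)^k v = 0 for every generalised eigenvector v of λ).

  λ = -1: largest Jordan block has size 3, contributing (x + 1)^3

So m_A(x) = (x + 1)^3 = x^3 + 3*x^2 + 3*x + 1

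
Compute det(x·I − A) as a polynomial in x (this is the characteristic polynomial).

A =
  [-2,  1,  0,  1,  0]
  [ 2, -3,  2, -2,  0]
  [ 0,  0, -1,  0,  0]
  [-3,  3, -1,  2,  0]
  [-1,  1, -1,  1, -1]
x^5 + 5*x^4 + 10*x^3 + 10*x^2 + 5*x + 1

Expanding det(x·I − A) (e.g. by cofactor expansion or by noting that A is similar to its Jordan form J, which has the same characteristic polynomial as A) gives
  χ_A(x) = x^5 + 5*x^4 + 10*x^3 + 10*x^2 + 5*x + 1
which factors as (x + 1)^5. The eigenvalues (with algebraic multiplicities) are λ = -1 with multiplicity 5.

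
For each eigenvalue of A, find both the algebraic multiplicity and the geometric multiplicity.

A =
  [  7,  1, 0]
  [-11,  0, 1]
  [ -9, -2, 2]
λ = 3: alg = 3, geom = 1

Step 1 — factor the characteristic polynomial to read off the algebraic multiplicities:
  χ_A(x) = (x - 3)^3

Step 2 — compute geometric multiplicities via the rank-nullity identity g(λ) = n − rank(A − λI):
  rank(A − (3)·I) = 2, so dim ker(A − (3)·I) = n − 2 = 1

Summary:
  λ = 3: algebraic multiplicity = 3, geometric multiplicity = 1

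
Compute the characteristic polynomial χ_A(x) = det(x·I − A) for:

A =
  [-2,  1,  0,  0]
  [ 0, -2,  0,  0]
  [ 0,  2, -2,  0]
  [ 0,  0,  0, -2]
x^4 + 8*x^3 + 24*x^2 + 32*x + 16

Expanding det(x·I − A) (e.g. by cofactor expansion or by noting that A is similar to its Jordan form J, which has the same characteristic polynomial as A) gives
  χ_A(x) = x^4 + 8*x^3 + 24*x^2 + 32*x + 16
which factors as (x + 2)^4. The eigenvalues (with algebraic multiplicities) are λ = -2 with multiplicity 4.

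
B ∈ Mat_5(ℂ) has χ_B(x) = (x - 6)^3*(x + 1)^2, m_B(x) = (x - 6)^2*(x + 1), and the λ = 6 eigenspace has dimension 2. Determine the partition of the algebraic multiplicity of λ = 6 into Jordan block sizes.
Block sizes for λ = 6: [2, 1]

Step 1 — from the characteristic polynomial, algebraic multiplicity of λ = 6 is 3. From dim ker(B − (6)·I) = 2, there are exactly 2 Jordan blocks for λ = 6.
Step 2 — from the minimal polynomial, the factor (x − 6)^2 tells us the largest block for λ = 6 has size 2.
Step 3 — with total size 3, 2 blocks, and largest block 2, the block sizes (in nonincreasing order) are [2, 1].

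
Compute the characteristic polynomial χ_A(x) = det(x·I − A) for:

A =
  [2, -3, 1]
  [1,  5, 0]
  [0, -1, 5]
x^3 - 12*x^2 + 48*x - 64

Expanding det(x·I − A) (e.g. by cofactor expansion or by noting that A is similar to its Jordan form J, which has the same characteristic polynomial as A) gives
  χ_A(x) = x^3 - 12*x^2 + 48*x - 64
which factors as (x - 4)^3. The eigenvalues (with algebraic multiplicities) are λ = 4 with multiplicity 3.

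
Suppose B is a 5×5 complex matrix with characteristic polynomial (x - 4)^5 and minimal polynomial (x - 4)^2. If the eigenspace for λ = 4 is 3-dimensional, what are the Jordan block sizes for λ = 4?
Block sizes for λ = 4: [2, 2, 1]

Step 1 — from the characteristic polynomial, algebraic multiplicity of λ = 4 is 5. From dim ker(B − (4)·I) = 3, there are exactly 3 Jordan blocks for λ = 4.
Step 2 — from the minimal polynomial, the factor (x − 4)^2 tells us the largest block for λ = 4 has size 2.
Step 3 — with total size 5, 3 blocks, and largest block 2, the block sizes (in nonincreasing order) are [2, 2, 1].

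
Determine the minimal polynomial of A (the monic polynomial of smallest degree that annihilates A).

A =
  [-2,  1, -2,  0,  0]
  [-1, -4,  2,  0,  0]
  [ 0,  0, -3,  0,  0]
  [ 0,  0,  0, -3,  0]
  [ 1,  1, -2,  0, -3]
x^2 + 6*x + 9

The characteristic polynomial is χ_A(x) = (x + 3)^5, so the eigenvalues are known. The minimal polynomial is
  m_A(x) = Π_λ (x − λ)^{k_λ}
where k_λ is the size of the *largest* Jordan block for λ (equivalently, the smallest k with (A − λI)^k v = 0 for every generalised eigenvector v of λ).

  λ = -3: largest Jordan block has size 2, contributing (x + 3)^2

So m_A(x) = (x + 3)^2 = x^2 + 6*x + 9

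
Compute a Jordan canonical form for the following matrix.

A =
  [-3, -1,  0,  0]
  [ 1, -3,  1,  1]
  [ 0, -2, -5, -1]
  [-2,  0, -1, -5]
J_3(-4) ⊕ J_1(-4)

The characteristic polynomial is
  det(x·I − A) = x^4 + 16*x^3 + 96*x^2 + 256*x + 256 = (x + 4)^4

Eigenvalues and multiplicities (the geometric multiplicity of λ is n − rank(A − λI), which equals the number of Jordan blocks for λ):
  λ = -4: algebraic multiplicity = 4, geometric multiplicity = 2

Determining the block sizes for each eigenvalue:
  λ = -4: with am = 4 and gm = 2, the partition is not yet determined (e.g. several partitions of 4 into 2 parts exist). Let N = A − (-4)·I. Computing rank(N^1) = 2, rank(N^2) = 1, rank(N^3) = 0; the number of blocks of size ≥ j is rank(N^{j−1}) − rank(N^j), giving [2, 1, 1]. So we have 1 block(s) of size 3, 1 block(s) of size 1 → block sizes [3, 1]

Assembling the blocks gives a Jordan form
J =
  [-4,  1,  0,  0]
  [ 0, -4,  1,  0]
  [ 0,  0, -4,  0]
  [ 0,  0,  0, -4]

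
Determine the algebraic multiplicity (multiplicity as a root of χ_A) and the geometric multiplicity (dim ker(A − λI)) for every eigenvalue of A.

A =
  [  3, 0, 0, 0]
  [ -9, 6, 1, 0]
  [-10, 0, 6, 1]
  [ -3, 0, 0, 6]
λ = 3: alg = 1, geom = 1; λ = 6: alg = 3, geom = 1

Step 1 — factor the characteristic polynomial to read off the algebraic multiplicities:
  χ_A(x) = (x - 6)^3*(x - 3)

Step 2 — compute geometric multiplicities via the rank-nullity identity g(λ) = n − rank(A − λI):
  rank(A − (3)·I) = 3, so dim ker(A − (3)·I) = n − 3 = 1
  rank(A − (6)·I) = 3, so dim ker(A − (6)·I) = n − 3 = 1

Summary:
  λ = 3: algebraic multiplicity = 1, geometric multiplicity = 1
  λ = 6: algebraic multiplicity = 3, geometric multiplicity = 1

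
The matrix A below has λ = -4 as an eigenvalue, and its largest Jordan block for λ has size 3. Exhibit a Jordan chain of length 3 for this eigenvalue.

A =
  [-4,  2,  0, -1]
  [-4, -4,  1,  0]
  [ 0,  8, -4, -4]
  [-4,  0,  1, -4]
A Jordan chain for λ = -4 of length 3:
v_1 = (-4, 0, -16, 0)ᵀ
v_2 = (0, -4, 0, -4)ᵀ
v_3 = (1, 0, 0, 0)ᵀ

Let N = A − (-4)·I. We want v_3 with N^3 v_3 = 0 but N^2 v_3 ≠ 0; then v_{j-1} := N · v_j for j = 3, …, 2.

Pick v_3 = (1, 0, 0, 0)ᵀ.
Then v_2 = N · v_3 = (0, -4, 0, -4)ᵀ.
Then v_1 = N · v_2 = (-4, 0, -16, 0)ᵀ.

Sanity check: (A − (-4)·I) v_1 = (0, 0, 0, 0)ᵀ = 0. ✓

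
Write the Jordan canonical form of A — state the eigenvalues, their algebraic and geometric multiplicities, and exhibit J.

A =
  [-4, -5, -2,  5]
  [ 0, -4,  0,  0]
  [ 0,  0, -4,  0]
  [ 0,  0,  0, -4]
J_2(-4) ⊕ J_1(-4) ⊕ J_1(-4)

The characteristic polynomial is
  det(x·I − A) = x^4 + 16*x^3 + 96*x^2 + 256*x + 256 = (x + 4)^4

Eigenvalues and multiplicities (the geometric multiplicity of λ is n − rank(A − λI), which equals the number of Jordan blocks for λ):
  λ = -4: algebraic multiplicity = 4, geometric multiplicity = 3

Determining the block sizes for each eigenvalue:
  λ = -4: 3 blocks summing to 4 forces exactly one block of size 2 and the rest size 1 → block sizes [2, 1, 1]

Assembling the blocks gives a Jordan form
J =
  [-4,  1,  0,  0]
  [ 0, -4,  0,  0]
  [ 0,  0, -4,  0]
  [ 0,  0,  0, -4]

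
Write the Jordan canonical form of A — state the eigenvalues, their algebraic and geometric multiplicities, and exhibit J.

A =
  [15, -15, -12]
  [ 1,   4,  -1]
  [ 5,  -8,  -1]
J_3(6)

The characteristic polynomial is
  det(x·I − A) = x^3 - 18*x^2 + 108*x - 216 = (x - 6)^3

Eigenvalues and multiplicities (the geometric multiplicity of λ is n − rank(A − λI), which equals the number of Jordan blocks for λ):
  λ = 6: algebraic multiplicity = 3, geometric multiplicity = 1

Determining the block sizes for each eigenvalue:
  λ = 6: one block (gm = 1), so the single block has size am = 3 → block sizes [3]

Assembling the blocks gives a Jordan form
J =
  [6, 1, 0]
  [0, 6, 1]
  [0, 0, 6]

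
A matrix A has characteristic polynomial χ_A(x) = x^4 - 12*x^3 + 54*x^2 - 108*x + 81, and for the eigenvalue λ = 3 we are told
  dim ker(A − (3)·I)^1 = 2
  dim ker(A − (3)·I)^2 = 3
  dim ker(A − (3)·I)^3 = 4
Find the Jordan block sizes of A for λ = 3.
Block sizes for λ = 3: [3, 1]

From the dimensions of kernels of powers, the number of Jordan blocks of size at least j is d_j − d_{j−1} where d_j = dim ker(N^j) (with d_0 = 0). Computing the differences gives [2, 1, 1].
The number of blocks of size exactly k is (#blocks of size ≥ k) − (#blocks of size ≥ k + 1), so the partition is: 1 block(s) of size 1, 1 block(s) of size 3.
In nonincreasing order the block sizes are [3, 1].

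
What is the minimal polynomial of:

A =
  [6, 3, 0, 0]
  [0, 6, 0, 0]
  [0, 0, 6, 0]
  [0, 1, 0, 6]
x^2 - 12*x + 36

The characteristic polynomial is χ_A(x) = (x - 6)^4, so the eigenvalues are known. The minimal polynomial is
  m_A(x) = Π_λ (x − λ)^{k_λ}
where k_λ is the size of the *largest* Jordan block for λ (equivalently, the smallest k with (A − λI)^k v = 0 for every generalised eigenvector v of λ).

  λ = 6: largest Jordan block has size 2, contributing (x − 6)^2

So m_A(x) = (x - 6)^2 = x^2 - 12*x + 36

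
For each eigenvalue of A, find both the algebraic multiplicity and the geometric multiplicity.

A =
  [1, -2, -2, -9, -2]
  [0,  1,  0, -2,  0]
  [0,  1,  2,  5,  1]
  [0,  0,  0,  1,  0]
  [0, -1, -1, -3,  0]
λ = 1: alg = 5, geom = 3

Step 1 — factor the characteristic polynomial to read off the algebraic multiplicities:
  χ_A(x) = (x - 1)^5

Step 2 — compute geometric multiplicities via the rank-nullity identity g(λ) = n − rank(A − λI):
  rank(A − (1)·I) = 2, so dim ker(A − (1)·I) = n − 2 = 3

Summary:
  λ = 1: algebraic multiplicity = 5, geometric multiplicity = 3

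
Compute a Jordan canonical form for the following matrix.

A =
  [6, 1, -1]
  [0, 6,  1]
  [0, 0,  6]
J_3(6)

The characteristic polynomial is
  det(x·I − A) = x^3 - 18*x^2 + 108*x - 216 = (x - 6)^3

Eigenvalues and multiplicities (the geometric multiplicity of λ is n − rank(A − λI), which equals the number of Jordan blocks for λ):
  λ = 6: algebraic multiplicity = 3, geometric multiplicity = 1

Determining the block sizes for each eigenvalue:
  λ = 6: one block (gm = 1), so the single block has size am = 3 → block sizes [3]

Assembling the blocks gives a Jordan form
J =
  [6, 1, 0]
  [0, 6, 1]
  [0, 0, 6]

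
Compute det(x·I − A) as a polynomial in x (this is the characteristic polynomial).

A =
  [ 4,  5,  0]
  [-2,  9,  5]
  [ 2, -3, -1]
x^3 - 12*x^2 + 48*x - 64

Expanding det(x·I − A) (e.g. by cofactor expansion or by noting that A is similar to its Jordan form J, which has the same characteristic polynomial as A) gives
  χ_A(x) = x^3 - 12*x^2 + 48*x - 64
which factors as (x - 4)^3. The eigenvalues (with algebraic multiplicities) are λ = 4 with multiplicity 3.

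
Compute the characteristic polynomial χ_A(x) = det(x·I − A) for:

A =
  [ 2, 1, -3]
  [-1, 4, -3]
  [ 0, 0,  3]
x^3 - 9*x^2 + 27*x - 27

Expanding det(x·I − A) (e.g. by cofactor expansion or by noting that A is similar to its Jordan form J, which has the same characteristic polynomial as A) gives
  χ_A(x) = x^3 - 9*x^2 + 27*x - 27
which factors as (x - 3)^3. The eigenvalues (with algebraic multiplicities) are λ = 3 with multiplicity 3.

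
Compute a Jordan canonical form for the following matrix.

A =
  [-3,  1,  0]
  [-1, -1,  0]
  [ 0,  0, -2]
J_2(-2) ⊕ J_1(-2)

The characteristic polynomial is
  det(x·I − A) = x^3 + 6*x^2 + 12*x + 8 = (x + 2)^3

Eigenvalues and multiplicities (the geometric multiplicity of λ is n − rank(A − λI), which equals the number of Jordan blocks for λ):
  λ = -2: algebraic multiplicity = 3, geometric multiplicity = 2

Determining the block sizes for each eigenvalue:
  λ = -2: 2 blocks summing to 3 forces exactly one block of size 2 and the rest size 1 → block sizes [2, 1]

Assembling the blocks gives a Jordan form
J =
  [-2,  1,  0]
  [ 0, -2,  0]
  [ 0,  0, -2]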